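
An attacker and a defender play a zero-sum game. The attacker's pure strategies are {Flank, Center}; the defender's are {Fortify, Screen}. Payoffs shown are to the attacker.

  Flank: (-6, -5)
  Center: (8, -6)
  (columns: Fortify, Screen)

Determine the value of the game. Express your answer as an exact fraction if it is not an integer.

Row minima: Flank → -6, Center → -6; maximin = -6.
Column maxima: Fortify → 8, Screen → -5; minimax = -5.
-6 ≠ -5, so there is no saddle point; optimal play is mixed.
Let the attacker play Flank with probability p. Expected payoff against Fortify: (-6)p + 8(1−p) = −14p + 8; against Screen: (-5)p + (-6)(1−p) = p − 6.
Setting these equal: −14p + 8 = p − 6 ⇒ −15p = -14 ⇒ p = 14/15, and the value is (-14)·(14/15) + 8 = -76/15.
For the defender: with q = P(Fortify), equating Flank's and Center's payoffs gives −q − 5 = 14q − 6 ⇒ q = 1/15.

-76/15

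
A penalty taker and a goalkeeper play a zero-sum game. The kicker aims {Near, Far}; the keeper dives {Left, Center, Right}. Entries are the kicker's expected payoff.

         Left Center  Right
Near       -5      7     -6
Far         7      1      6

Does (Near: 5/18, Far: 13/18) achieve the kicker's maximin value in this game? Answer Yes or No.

Against Left this mix gives (5/18)·(-5) + (13/18)·7 = 11/3.
Against Center this mix gives (5/18)·7 + (13/18)·1 = 8/3.
Against Right this mix gives (5/18)·(-6) + (13/18)·6 = 8/3.
All of the keeper's active replies (Center, Right) yield 8/3, and no column does worse for the kicker. The mix makes the keeper indifferent and guarantees 8/3, so it is optimal.

Yes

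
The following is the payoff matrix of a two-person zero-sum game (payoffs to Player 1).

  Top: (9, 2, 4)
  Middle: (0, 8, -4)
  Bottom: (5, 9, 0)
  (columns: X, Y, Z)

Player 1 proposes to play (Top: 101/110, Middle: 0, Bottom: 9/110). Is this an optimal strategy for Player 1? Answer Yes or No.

No

Against X this mix gives (101/110)·9 + (9/110)·5 = 477/55.
Against Y this mix gives (101/110)·2 + (9/110)·9 = 283/110.
Against Z this mix gives (101/110)·4 + (9/110)·0 = 202/55.
Player 2 will play Y, holding Player 1 to 283/110. Shifting weight toward the row that does better against Y would raise this floor (the equalizing mix achieves 36/11 against both Y and Z), so the proposed strategy is not optimal.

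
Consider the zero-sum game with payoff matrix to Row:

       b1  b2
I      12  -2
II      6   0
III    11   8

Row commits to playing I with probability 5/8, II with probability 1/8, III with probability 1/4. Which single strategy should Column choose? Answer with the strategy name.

If Column plays b1, Row's expected payoff is (5/8)·12 + (1/8)·6 + (1/4)·11 = 11.
If Column plays b2, Row's expected payoff is (5/8)·(-2) + (1/8)·0 + (1/4)·8 = 3/4.
Column minimizes Row's payoff; the smallest is 3/4, so the best response is b2.

b2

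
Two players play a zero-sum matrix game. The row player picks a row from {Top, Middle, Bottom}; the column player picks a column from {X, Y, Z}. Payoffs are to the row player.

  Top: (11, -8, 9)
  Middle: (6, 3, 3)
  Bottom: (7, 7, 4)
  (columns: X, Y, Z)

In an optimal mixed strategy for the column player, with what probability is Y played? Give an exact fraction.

Row minima: Top → -8, Middle → 3, Bottom → 4; maximin = 4.
Column maxima: X → 11, Y → 7, Z → 9; minimax = 7.
4 ≠ 7, so there is no saddle point; optimal play is mixed.
Middle is strictly dominated by Bottom, so the row player never plays it.
X is strictly dominated by Z (it gives the row player strictly more in every row), so the column player never plays it.
On the remaining 2×2 (Top, Bottom vs Y, Z):
Let the row player play Top with probability p. Expected payoff against Y: (-8)p + 7(1−p) = −15p + 7; against Z: 9p + 4(1−p) = 5p + 4.
Setting these equal: −15p + 7 = 5p + 4 ⇒ −20p = -3 ⇒ p = 3/20, and the value is (-15)·(3/20) + 7 = 19/4.
For the column player: with q = P(Y), equating Top's and Bottom's payoffs gives −17q + 9 = 3q + 4 ⇒ q = 1/4.

1/4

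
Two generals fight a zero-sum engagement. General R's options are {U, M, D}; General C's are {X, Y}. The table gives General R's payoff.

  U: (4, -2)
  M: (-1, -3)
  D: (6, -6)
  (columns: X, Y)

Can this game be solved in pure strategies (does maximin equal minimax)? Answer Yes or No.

Row minima: U → -2, M → -3, D → -6; maximin = -2.
Column maxima: X → 6, Y → -2; minimax = -2.
maximin = minimax = -2, so a saddle point exists.

Yes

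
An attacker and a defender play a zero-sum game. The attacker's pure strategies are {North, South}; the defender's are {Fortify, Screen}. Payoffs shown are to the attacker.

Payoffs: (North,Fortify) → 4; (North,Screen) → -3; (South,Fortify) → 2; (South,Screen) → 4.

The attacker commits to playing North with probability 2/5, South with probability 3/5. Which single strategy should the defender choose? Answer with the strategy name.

Screen

If the defender plays Fortify, the attacker's expected payoff is (2/5)·4 + (3/5)·2 = 14/5.
If the defender plays Screen, the attacker's expected payoff is (2/5)·(-3) + (3/5)·4 = 6/5.
The defender minimizes the attacker's payoff; the smallest is 6/5, so the best response is Screen.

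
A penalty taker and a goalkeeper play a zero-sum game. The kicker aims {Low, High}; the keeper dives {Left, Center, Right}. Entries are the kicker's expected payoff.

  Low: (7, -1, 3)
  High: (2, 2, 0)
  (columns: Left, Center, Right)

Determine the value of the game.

Row minima: Low → -1, High → 0; maximin = 0.
Column maxima: Left → 7, Center → 2, Right → 3; minimax = 2.
0 ≠ 2, so there is no saddle point; optimal play is mixed.
Left is strictly dominated by Right (it gives the kicker strictly more in every row), so the keeper never plays it.
On the remaining 2×2 (Low, High vs Center, Right):
Let the kicker play Low with probability p. Expected payoff against Center: (-1)p + 2(1−p) = −3p + 2; against Right: 3p + 0(1−p) = 3p.
Setting these equal: −3p + 2 = 3p ⇒ −6p = -2 ⇒ p = 1/3, and the value is (-3)·(1/3) + 2 = 1.
For the keeper: with q = P(Center), equating Low's and High's payoffs gives −4q + 3 = 2q ⇒ q = 1/2.

1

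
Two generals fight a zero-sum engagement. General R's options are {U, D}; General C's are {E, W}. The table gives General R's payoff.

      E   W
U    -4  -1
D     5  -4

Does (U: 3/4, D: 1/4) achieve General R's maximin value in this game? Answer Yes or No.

Against E this mix gives (3/4)·(-4) + (1/4)·5 = -7/4.
Against W this mix gives (3/4)·(-1) + (1/4)·(-4) = -7/4.
All of General C's active replies (E, W) yield -7/4, and no column does worse for General R. The mix makes General C indifferent and guarantees -7/4, so it is optimal.

Yes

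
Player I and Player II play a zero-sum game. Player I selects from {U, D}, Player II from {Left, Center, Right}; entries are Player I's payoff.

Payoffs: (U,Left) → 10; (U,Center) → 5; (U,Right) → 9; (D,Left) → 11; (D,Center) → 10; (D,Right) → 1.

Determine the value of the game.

85/13

Row minima: U → 5, D → 1; maximin = 5.
Column maxima: Left → 11, Center → 10, Right → 9; minimax = 9.
5 ≠ 9, so there is no saddle point; optimal play is mixed.
Left is strictly dominated by Center (it gives Player I strictly more in every row), so Player II never plays it.
On the remaining 2×2 (U, D vs Center, Right):
Let Player I play U with probability p. Expected payoff against Center: 5p + 10(1−p) = −5p + 10; against Right: 9p + 1(1−p) = 8p + 1.
Setting these equal: −5p + 10 = 8p + 1 ⇒ −13p = -9 ⇒ p = 9/13, and the value is (-5)·(9/13) + 10 = 85/13.
For Player II: with q = P(Center), equating U's and D's payoffs gives −4q + 9 = 9q + 1 ⇒ q = 8/13.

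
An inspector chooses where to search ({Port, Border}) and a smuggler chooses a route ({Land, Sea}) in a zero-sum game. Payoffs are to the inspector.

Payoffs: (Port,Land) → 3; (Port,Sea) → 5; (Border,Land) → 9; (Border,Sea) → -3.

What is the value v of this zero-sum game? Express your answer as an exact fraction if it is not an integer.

Row minima: Port → 3, Border → -3; maximin = 3.
Column maxima: Land → 9, Sea → 5; minimax = 5.
3 ≠ 5, so there is no saddle point; optimal play is mixed.
Let the inspector play Port with probability p. Expected payoff against Land: 3p + 9(1−p) = −6p + 9; against Sea: 5p + (-3)(1−p) = 8p − 3.
Setting these equal: −6p + 9 = 8p − 3 ⇒ −14p = -12 ⇒ p = 6/7, and the value is (-6)·(6/7) + 9 = 27/7.
For the smuggler: with q = P(Land), equating Port's and Border's payoffs gives −2q + 5 = 12q − 3 ⇒ q = 4/7.

27/7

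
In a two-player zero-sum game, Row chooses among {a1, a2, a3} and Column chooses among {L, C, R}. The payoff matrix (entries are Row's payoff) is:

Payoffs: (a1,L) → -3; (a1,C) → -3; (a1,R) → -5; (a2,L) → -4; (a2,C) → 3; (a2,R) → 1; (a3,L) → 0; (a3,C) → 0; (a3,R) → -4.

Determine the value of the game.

Row minima: a1 → -5, a2 → -4, a3 → -4; maximin = -4.
Column maxima: L → 0, C → 3, R → 1; minimax = 0.
-4 ≠ 0, so there is no saddle point; optimal play is mixed.
a1 is strictly dominated by a3, so Row never plays it.
C is strictly dominated by R (it gives Row strictly more in every row), so Column never plays it.
On the remaining 2×2 (a2, a3 vs L, R):
Let Row play a2 with probability p. Expected payoff against L: (-4)p + 0(1−p) = −4p; against R: 1p + (-4)(1−p) = 5p − 4.
Setting these equal: −4p = 5p − 4 ⇒ −9p = -4 ⇒ p = 4/9, and the value is (-4)·(4/9) = -16/9.
For Column: with q = P(L), equating a2's and a3's payoffs gives −5q + 1 = 4q − 4 ⇒ q = 5/9.

-16/9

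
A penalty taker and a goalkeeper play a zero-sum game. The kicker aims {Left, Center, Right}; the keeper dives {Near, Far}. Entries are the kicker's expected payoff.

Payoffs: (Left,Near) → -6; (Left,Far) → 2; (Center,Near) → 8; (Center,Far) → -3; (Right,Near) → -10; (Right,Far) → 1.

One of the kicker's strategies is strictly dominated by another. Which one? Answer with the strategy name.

Right

Left gives a strictly higher payoff than Right against every column: -6 > -10, 2 > 1.
So Right is strictly dominated and the kicker never plays it.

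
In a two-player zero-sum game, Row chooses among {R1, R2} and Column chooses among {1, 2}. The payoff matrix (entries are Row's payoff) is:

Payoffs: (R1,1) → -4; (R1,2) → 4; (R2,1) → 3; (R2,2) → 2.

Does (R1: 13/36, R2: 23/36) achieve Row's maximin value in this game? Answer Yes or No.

Against 1 this mix gives (13/36)·(-4) + (23/36)·3 = 17/36.
Against 2 this mix gives (13/36)·4 + (23/36)·2 = 49/18.
Column will play 1, holding Row to 17/36. Shifting weight toward the row that does better against 1 would raise this floor (the equalizing mix achieves 20/9 against both 1 and 2), so the proposed strategy is not optimal.

No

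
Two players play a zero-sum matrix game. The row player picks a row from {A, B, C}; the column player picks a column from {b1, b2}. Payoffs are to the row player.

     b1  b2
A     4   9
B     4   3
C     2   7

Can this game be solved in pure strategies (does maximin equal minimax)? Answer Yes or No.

Yes

Row minima: A → 4, B → 3, C → 2; maximin = 4.
Column maxima: b1 → 4, b2 → 9; minimax = 4.
maximin = minimax = 4, so a saddle point exists.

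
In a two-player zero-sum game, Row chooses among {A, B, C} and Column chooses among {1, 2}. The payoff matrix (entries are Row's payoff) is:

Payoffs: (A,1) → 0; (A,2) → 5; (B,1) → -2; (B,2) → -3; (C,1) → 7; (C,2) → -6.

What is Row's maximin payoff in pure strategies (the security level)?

Row minima: A → 0, B → -3, C → -6.
The best of these is 0.

0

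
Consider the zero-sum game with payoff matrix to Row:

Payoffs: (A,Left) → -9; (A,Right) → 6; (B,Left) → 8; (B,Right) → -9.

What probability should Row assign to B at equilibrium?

15/32

Row minima: A → -9, B → -9; maximin = -9.
Column maxima: Left → 8, Right → 6; minimax = 6.
-9 ≠ 6, so there is no saddle point; optimal play is mixed.
Let Row play A with probability p. Expected payoff against Left: (-9)p + 8(1−p) = −17p + 8; against Right: 6p + (-9)(1−p) = 15p − 9.
Setting these equal: −17p + 8 = 15p − 9 ⇒ −32p = -17 ⇒ p = 17/32, and the value is (-17)·(17/32) + 8 = -33/32.
For Column: with q = P(Left), equating A's and B's payoffs gives −15q + 6 = 17q − 9 ⇒ q = 15/32.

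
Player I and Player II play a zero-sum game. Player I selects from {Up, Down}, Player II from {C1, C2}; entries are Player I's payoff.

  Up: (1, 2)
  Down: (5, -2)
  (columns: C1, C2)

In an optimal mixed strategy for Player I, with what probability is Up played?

Row minima: Up → 1, Down → -2; maximin = 1.
Column maxima: C1 → 5, C2 → 2; minimax = 2.
1 ≠ 2, so there is no saddle point; optimal play is mixed.
Let Player I play Up with probability p. Expected payoff against C1: 1p + 5(1−p) = −4p + 5; against C2: 2p + (-2)(1−p) = 4p − 2.
Setting these equal: −4p + 5 = 4p − 2 ⇒ −8p = -7 ⇒ p = 7/8, and the value is (-4)·(7/8) + 5 = 3/2.
For Player II: with q = P(C1), equating Up's and Down's payoffs gives −q + 2 = 7q − 2 ⇒ q = 1/2.

7/8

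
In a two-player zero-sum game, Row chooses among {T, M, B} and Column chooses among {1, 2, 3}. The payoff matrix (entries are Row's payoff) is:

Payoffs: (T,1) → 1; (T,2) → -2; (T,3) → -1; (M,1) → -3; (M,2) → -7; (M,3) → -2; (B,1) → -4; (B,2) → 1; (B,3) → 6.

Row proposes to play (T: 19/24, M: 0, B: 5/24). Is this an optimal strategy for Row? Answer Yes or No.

No

Against 1 this mix gives (19/24)·1 + (5/24)·(-4) = -1/24.
Against 2 this mix gives (19/24)·(-2) + (5/24)·1 = -11/8.
Against 3 this mix gives (19/24)·(-1) + (5/24)·6 = 11/24.
Column will play 2, holding Row to -11/8. Shifting weight toward the row that does better against 2 would raise this floor (the equalizing mix achieves -7/8 against both 2 and 1), so the proposed strategy is not optimal.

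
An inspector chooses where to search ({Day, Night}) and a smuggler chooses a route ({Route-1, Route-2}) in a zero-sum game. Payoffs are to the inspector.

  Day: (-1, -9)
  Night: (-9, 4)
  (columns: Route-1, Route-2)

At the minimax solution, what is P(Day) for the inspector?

13/21

Row minima: Day → -9, Night → -9; maximin = -9.
Column maxima: Route-1 → -1, Route-2 → 4; minimax = -1.
-9 ≠ -1, so there is no saddle point; optimal play is mixed.
Let the inspector play Day with probability p. Expected payoff against Route-1: (-1)p + (-9)(1−p) = 8p − 9; against Route-2: (-9)p + 4(1−p) = −13p + 4.
Setting these equal: 8p − 9 = −13p + 4 ⇒ 21p = 13 ⇒ p = 13/21, and the value is (8)·(13/21) − 9 = -85/21.
For the smuggler: with q = P(Route-1), equating Day's and Night's payoffs gives 8q − 9 = −13q + 4 ⇒ q = 13/21.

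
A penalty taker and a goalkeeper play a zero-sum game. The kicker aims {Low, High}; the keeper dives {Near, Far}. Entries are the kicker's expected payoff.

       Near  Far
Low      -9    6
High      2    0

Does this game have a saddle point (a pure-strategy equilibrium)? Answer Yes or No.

No

Row minima: Low → -9, High → 0; maximin = 0.
Column maxima: Near → 2, Far → 6; minimax = 2.
0 ≠ 2, so no pure-strategy equilibrium exists.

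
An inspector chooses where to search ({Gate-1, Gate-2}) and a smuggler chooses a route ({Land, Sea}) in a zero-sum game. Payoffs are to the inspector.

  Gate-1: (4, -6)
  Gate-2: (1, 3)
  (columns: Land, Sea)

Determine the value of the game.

Row minima: Gate-1 → -6, Gate-2 → 1; maximin = 1.
Column maxima: Land → 4, Sea → 3; minimax = 3.
1 ≠ 3, so there is no saddle point; optimal play is mixed.
Let the inspector play Gate-1 with probability p. Expected payoff against Land: 4p + 1(1−p) = 3p + 1; against Sea: (-6)p + 3(1−p) = −9p + 3.
Setting these equal: 3p + 1 = −9p + 3 ⇒ 12p = 2 ⇒ p = 1/6, and the value is (3)·(1/6) + 1 = 3/2.
For the smuggler: with q = P(Land), equating Gate-1's and Gate-2's payoffs gives 10q − 6 = −2q + 3 ⇒ q = 3/4.

3/2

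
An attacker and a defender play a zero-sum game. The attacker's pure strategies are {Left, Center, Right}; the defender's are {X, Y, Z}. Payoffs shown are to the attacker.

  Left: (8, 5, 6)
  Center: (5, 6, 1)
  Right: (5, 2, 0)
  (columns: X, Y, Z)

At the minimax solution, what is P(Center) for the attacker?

1/6

Row minima: Left → 5, Center → 1, Right → 0; maximin = 5.
Column maxima: X → 8, Y → 6, Z → 6; minimax = 6.
5 ≠ 6, so there is no saddle point; optimal play is mixed.
Right is strictly dominated by Left, so the attacker never plays it.
X is strictly dominated by Z (it gives the attacker strictly more in every row), so the defender never plays it.
On the remaining 2×2 (Left, Center vs Y, Z):
Let the attacker play Left with probability p. Expected payoff against Y: 5p + 6(1−p) = −p + 6; against Z: 6p + 1(1−p) = 5p + 1.
Setting these equal: −p + 6 = 5p + 1 ⇒ −6p = -5 ⇒ p = 5/6, and the value is (-1)·(5/6) + 6 = 31/6.
For the defender: with q = P(Y), equating Left's and Center's payoffs gives −q + 6 = 5q + 1 ⇒ q = 5/6.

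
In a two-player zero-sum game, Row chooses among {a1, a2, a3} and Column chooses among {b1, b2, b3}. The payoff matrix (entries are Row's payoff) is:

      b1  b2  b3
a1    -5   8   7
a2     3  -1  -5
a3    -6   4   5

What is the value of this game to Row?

-1/5

Row minima: a1 → -5, a2 → -5, a3 → -6; maximin = -5.
Column maxima: b1 → 3, b2 → 8, b3 → 7; minimax = 3.
-5 ≠ 3, so there is no saddle point; optimal play is mixed.
a3 is strictly dominated by a1, so Row never plays it.
With a3 eliminated, b2 is strictly dominated by b3 (it gives Row strictly more in every remaining row), so Column never plays it.
On the remaining 2×2 (a1, a2 vs b1, b3):
Let Row play a1 with probability p. Expected payoff against b1: (-5)p + 3(1−p) = −8p + 3; against b3: 7p + (-5)(1−p) = 12p − 5.
Setting these equal: −8p + 3 = 12p − 5 ⇒ −20p = -8 ⇒ p = 2/5, and the value is (-8)·(2/5) + 3 = -1/5.
For Column: with q = P(b1), equating a1's and a2's payoffs gives −12q + 7 = 8q − 5 ⇒ q = 3/5.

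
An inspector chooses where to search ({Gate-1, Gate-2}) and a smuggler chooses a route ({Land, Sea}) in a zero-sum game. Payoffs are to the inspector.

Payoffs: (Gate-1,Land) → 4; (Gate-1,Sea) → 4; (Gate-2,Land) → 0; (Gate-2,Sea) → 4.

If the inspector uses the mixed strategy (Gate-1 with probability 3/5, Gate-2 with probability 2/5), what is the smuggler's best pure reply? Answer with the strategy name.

Land

If the smuggler plays Land, the inspector's expected payoff is (3/5)·4 + (2/5)·0 = 12/5.
If the smuggler plays Sea, the inspector's expected payoff is (3/5)·4 + (2/5)·4 = 4.
The smuggler minimizes the inspector's payoff; the smallest is 12/5, so the best response is Land.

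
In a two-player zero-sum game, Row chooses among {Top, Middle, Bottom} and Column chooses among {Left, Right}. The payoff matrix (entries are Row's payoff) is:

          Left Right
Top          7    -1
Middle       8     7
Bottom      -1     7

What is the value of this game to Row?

7

Row minima: Top → -1, Middle → 7, Bottom → -1; maximin = 7.
Column maxima: Left → 8, Right → 7; minimax = 7.
Since maximin = minimax = 7, there is a saddle point and the value is 7.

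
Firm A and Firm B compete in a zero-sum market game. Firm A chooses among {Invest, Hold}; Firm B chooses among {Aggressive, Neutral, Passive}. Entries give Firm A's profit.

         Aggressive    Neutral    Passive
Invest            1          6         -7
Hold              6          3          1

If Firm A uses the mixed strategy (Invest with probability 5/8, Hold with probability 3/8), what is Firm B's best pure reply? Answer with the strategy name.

Passive

If Firm B plays Aggressive, Firm A's expected payoff is (5/8)·1 + (3/8)·6 = 23/8.
If Firm B plays Neutral, Firm A's expected payoff is (5/8)·6 + (3/8)·3 = 39/8.
If Firm B plays Passive, Firm A's expected payoff is (5/8)·(-7) + (3/8)·1 = -4.
Firm B minimizes Firm A's payoff; the smallest is -4, so the best response is Passive.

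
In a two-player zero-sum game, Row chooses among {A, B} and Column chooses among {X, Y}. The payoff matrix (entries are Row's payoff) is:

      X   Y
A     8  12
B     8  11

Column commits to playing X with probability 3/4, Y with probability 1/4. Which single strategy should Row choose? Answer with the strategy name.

A

Expected payoff of A: (3/4)·8 + (1/4)·12 = 9.
Expected payoff of B: (3/4)·8 + (1/4)·11 = 35/4.
The largest is 9, so Row's best response is A.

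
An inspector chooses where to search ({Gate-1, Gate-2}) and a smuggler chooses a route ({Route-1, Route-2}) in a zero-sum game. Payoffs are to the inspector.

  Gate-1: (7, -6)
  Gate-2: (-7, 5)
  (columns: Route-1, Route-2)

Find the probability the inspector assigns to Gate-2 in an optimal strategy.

Row minima: Gate-1 → -6, Gate-2 → -7; maximin = -6.
Column maxima: Route-1 → 7, Route-2 → 5; minimax = 5.
-6 ≠ 5, so there is no saddle point; optimal play is mixed.
Let the inspector play Gate-1 with probability p. Expected payoff against Route-1: 7p + (-7)(1−p) = 14p − 7; against Route-2: (-6)p + 5(1−p) = −11p + 5.
Setting these equal: 14p − 7 = −11p + 5 ⇒ 25p = 12 ⇒ p = 12/25, and the value is (14)·(12/25) − 7 = -7/25.
For the smuggler: with q = P(Route-1), equating Gate-1's and Gate-2's payoffs gives 13q − 6 = −12q + 5 ⇒ q = 11/25.

13/25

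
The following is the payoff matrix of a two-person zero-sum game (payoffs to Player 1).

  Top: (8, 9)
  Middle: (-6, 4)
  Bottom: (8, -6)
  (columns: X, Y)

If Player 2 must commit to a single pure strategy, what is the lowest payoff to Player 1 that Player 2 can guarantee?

8

Column maxima: X → 8, Y → 9.
The smallest of these is 8.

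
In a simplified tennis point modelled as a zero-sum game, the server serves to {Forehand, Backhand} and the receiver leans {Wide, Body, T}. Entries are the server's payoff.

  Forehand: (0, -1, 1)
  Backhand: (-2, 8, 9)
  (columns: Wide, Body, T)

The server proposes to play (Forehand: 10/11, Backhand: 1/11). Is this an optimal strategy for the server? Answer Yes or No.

Yes

Against Wide this mix gives (10/11)·0 + (1/11)·(-2) = -2/11.
Against Body this mix gives (10/11)·(-1) + (1/11)·8 = -2/11.
Against T this mix gives (10/11)·1 + (1/11)·9 = 19/11.
All of the receiver's active replies (Wide, Body) yield -2/11, and no column does worse for the server. The mix makes the receiver indifferent and guarantees -2/11, so it is optimal.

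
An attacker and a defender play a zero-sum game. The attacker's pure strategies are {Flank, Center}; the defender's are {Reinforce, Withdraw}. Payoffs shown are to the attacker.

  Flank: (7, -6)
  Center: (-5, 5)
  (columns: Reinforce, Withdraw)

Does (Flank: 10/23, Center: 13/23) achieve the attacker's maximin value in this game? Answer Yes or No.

Against Reinforce this mix gives (10/23)·7 + (13/23)·(-5) = 5/23.
Against Withdraw this mix gives (10/23)·(-6) + (13/23)·5 = 5/23.
All of the defender's active replies (Reinforce, Withdraw) yield 5/23, and no column does worse for the attacker. The mix makes the defender indifferent and guarantees 5/23, so it is optimal.

Yes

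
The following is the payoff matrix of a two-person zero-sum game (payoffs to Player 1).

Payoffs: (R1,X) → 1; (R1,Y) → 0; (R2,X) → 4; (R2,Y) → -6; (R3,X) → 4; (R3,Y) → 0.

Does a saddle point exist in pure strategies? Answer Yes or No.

Yes

Row minima: R1 → 0, R2 → -6, R3 → 0; maximin = 0.
Column maxima: X → 4, Y → 0; minimax = 0.
maximin = minimax = 0, so a saddle point exists.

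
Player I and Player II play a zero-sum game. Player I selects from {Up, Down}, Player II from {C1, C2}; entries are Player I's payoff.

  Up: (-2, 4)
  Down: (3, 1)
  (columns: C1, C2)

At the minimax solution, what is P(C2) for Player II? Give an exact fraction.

5/8

Row minima: Up → -2, Down → 1; maximin = 1.
Column maxima: C1 → 3, C2 → 4; minimax = 3.
1 ≠ 3, so there is no saddle point; optimal play is mixed.
Let Player I play Up with probability p. Expected payoff against C1: (-2)p + 3(1−p) = −5p + 3; against C2: 4p + 1(1−p) = 3p + 1.
Setting these equal: −5p + 3 = 3p + 1 ⇒ −8p = -2 ⇒ p = 1/4, and the value is (-5)·(1/4) + 3 = 7/4.
For Player II: with q = P(C1), equating Up's and Down's payoffs gives −6q + 4 = 2q + 1 ⇒ q = 3/8.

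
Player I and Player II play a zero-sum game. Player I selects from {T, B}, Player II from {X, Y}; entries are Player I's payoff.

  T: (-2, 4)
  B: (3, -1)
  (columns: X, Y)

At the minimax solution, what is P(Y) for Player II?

Row minima: T → -2, B → -1; maximin = -1.
Column maxima: X → 3, Y → 4; minimax = 3.
-1 ≠ 3, so there is no saddle point; optimal play is mixed.
Let Player I play T with probability p. Expected payoff against X: (-2)p + 3(1−p) = −5p + 3; against Y: 4p + (-1)(1−p) = 5p − 1.
Setting these equal: −5p + 3 = 5p − 1 ⇒ −10p = -4 ⇒ p = 2/5, and the value is (-5)·(2/5) + 3 = 1.
For Player II: with q = P(X), equating T's and B's payoffs gives −6q + 4 = 4q − 1 ⇒ q = 1/2.

1/2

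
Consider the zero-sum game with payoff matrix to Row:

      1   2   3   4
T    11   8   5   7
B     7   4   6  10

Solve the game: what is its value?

28/5

Row minima: T → 5, B → 4; maximin = 5.
Column maxima: 1 → 11, 2 → 8, 3 → 6, 4 → 10; minimax = 6.
5 ≠ 6, so there is no saddle point; optimal play is mixed.
1 is strictly dominated by 2 (it gives Row strictly more in every row), so Column never plays it.
4 is strictly dominated by 3 (it gives Row strictly more in every row), so Column never plays it.
On the remaining 2×2 (T, B vs 2, 3):
Let Row play T with probability p. Expected payoff against 2: 8p + 4(1−p) = 4p + 4; against 3: 5p + 6(1−p) = −p + 6.
Setting these equal: 4p + 4 = −p + 6 ⇒ 5p = 2 ⇒ p = 2/5, and the value is (4)·(2/5) + 4 = 28/5.
For Column: with q = P(2), equating T's and B's payoffs gives 3q + 5 = −2q + 6 ⇒ q = 1/5.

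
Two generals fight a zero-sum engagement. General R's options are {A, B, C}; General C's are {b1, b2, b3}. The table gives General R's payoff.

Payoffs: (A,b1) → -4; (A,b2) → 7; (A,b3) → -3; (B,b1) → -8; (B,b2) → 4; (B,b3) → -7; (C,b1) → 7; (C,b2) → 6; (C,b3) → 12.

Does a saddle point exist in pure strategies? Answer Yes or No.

Row minima: A → -4, B → -8, C → 6; maximin = 6.
Column maxima: b1 → 7, b2 → 7, b3 → 12; minimax = 7.
6 ≠ 7, so no pure-strategy equilibrium exists.

No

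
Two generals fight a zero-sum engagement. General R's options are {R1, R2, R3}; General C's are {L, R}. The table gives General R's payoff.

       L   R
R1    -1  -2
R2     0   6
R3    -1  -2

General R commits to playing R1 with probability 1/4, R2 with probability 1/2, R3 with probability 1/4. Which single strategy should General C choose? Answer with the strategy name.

L

If General C plays L, General R's expected payoff is (1/4)·(-1) + (1/2)·0 + (1/4)·(-1) = -1/2.
If General C plays R, General R's expected payoff is (1/4)·(-2) + (1/2)·6 + (1/4)·(-2) = 2.
General C minimizes General R's payoff; the smallest is -1/2, so the best response is L.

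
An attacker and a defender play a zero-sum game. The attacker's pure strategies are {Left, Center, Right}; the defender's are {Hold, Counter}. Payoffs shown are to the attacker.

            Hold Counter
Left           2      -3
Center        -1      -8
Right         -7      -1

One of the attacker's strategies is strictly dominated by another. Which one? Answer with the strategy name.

Left gives a strictly higher payoff than Center against every column: 2 > -1, -3 > -8.
So Center is strictly dominated and the attacker never plays it.

Center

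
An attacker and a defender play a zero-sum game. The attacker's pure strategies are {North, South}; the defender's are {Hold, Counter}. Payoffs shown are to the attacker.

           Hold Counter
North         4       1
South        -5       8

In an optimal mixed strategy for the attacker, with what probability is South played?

3/16

Row minima: North → 1, South → -5; maximin = 1.
Column maxima: Hold → 4, Counter → 8; minimax = 4.
1 ≠ 4, so there is no saddle point; optimal play is mixed.
Let the attacker play North with probability p. Expected payoff against Hold: 4p + (-5)(1−p) = 9p − 5; against Counter: 1p + 8(1−p) = −7p + 8.
Setting these equal: 9p − 5 = −7p + 8 ⇒ 16p = 13 ⇒ p = 13/16, and the value is (9)·(13/16) − 5 = 37/16.
For the defender: with q = P(Hold), equating North's and South's payoffs gives 3q + 1 = −13q + 8 ⇒ q = 7/16.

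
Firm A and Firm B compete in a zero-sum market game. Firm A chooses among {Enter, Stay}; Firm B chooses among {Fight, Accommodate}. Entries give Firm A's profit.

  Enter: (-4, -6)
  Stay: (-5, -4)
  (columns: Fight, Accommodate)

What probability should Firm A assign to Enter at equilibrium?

1/3

Row minima: Enter → -6, Stay → -5; maximin = -5.
Column maxima: Fight → -4, Accommodate → -4; minimax = -4.
-5 ≠ -4, so there is no saddle point; optimal play is mixed.
Let Firm A play Enter with probability p. Expected payoff against Fight: (-4)p + (-5)(1−p) = p − 5; against Accommodate: (-6)p + (-4)(1−p) = −2p − 4.
Setting these equal: p − 5 = −2p − 4 ⇒ 3p = 1 ⇒ p = 1/3, and the value is (1)·(1/3) − 5 = -14/3.
For Firm B: with q = P(Fight), equating Enter's and Stay's payoffs gives 2q − 6 = −q − 4 ⇒ q = 2/3.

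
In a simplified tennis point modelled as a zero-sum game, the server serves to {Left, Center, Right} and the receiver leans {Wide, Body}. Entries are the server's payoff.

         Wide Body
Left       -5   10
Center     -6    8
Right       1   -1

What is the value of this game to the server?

5/17

Row minima: Left → -5, Center → -6, Right → -1; maximin = -1.
Column maxima: Wide → 1, Body → 10; minimax = 1.
-1 ≠ 1, so there is no saddle point; optimal play is mixed.
Center is strictly dominated by Left, so the server never plays it.
On the remaining 2×2 (Left, Right vs Wide, Body):
Let the server play Left with probability p. Expected payoff against Wide: (-5)p + 1(1−p) = −6p + 1; against Body: 10p + (-1)(1−p) = 11p − 1.
Setting these equal: −6p + 1 = 11p − 1 ⇒ −17p = -2 ⇒ p = 2/17, and the value is (-6)·(2/17) + 1 = 5/17.
For the receiver: with q = P(Wide), equating Left's and Right's payoffs gives −15q + 10 = 2q − 1 ⇒ q = 11/17.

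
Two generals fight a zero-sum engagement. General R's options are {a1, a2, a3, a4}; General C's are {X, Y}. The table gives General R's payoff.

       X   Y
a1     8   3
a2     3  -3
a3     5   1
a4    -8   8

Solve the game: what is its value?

Row minima: a1 → 3, a2 → -3, a3 → 1, a4 → -8; maximin = 3.
Column maxima: X → 8, Y → 8; minimax = 8.
3 ≠ 8, so there is no saddle point; optimal play is mixed.
a2 is strictly dominated by a1, so General R never plays it.
a3 is strictly dominated by a1, so General R never plays it.
On the remaining 2×2 (a1, a4 vs X, Y):
Let General R play a1 with probability p. Expected payoff against X: 8p + (-8)(1−p) = 16p − 8; against Y: 3p + 8(1−p) = −5p + 8.
Setting these equal: 16p − 8 = −5p + 8 ⇒ 21p = 16 ⇒ p = 16/21, and the value is (16)·(16/21) − 8 = 88/21.
For General C: with q = P(X), equating a1's and a4's payoffs gives 5q + 3 = −16q + 8 ⇒ q = 5/21.

88/21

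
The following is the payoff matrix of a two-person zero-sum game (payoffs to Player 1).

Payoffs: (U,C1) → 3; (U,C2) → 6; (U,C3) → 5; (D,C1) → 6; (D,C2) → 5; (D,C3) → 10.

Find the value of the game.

Row minima: U → 3, D → 5; maximin = 5.
Column maxima: C1 → 6, C2 → 6, C3 → 10; minimax = 6.
5 ≠ 6, so there is no saddle point; optimal play is mixed.
C3 is strictly dominated by C1 (it gives Player 1 strictly more in every row), so Player 2 never plays it.
On the remaining 2×2 (U, D vs C1, C2):
Let Player 1 play U with probability p. Expected payoff against C1: 3p + 6(1−p) = −3p + 6; against C2: 6p + 5(1−p) = p + 5.
Setting these equal: −3p + 6 = p + 5 ⇒ −4p = -1 ⇒ p = 1/4, and the value is (-3)·(1/4) + 6 = 21/4.
For Player 2: with q = P(C1), equating U's and D's payoffs gives −3q + 6 = q + 5 ⇒ q = 1/4.

21/4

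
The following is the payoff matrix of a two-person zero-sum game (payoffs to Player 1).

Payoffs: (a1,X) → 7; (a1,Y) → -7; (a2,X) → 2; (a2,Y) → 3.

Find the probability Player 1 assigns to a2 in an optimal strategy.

Row minima: a1 → -7, a2 → 2; maximin = 2.
Column maxima: X → 7, Y → 3; minimax = 3.
2 ≠ 3, so there is no saddle point; optimal play is mixed.
Let Player 1 play a1 with probability p. Expected payoff against X: 7p + 2(1−p) = 5p + 2; against Y: (-7)p + 3(1−p) = −10p + 3.
Setting these equal: 5p + 2 = −10p + 3 ⇒ 15p = 1 ⇒ p = 1/15, and the value is (5)·(1/15) + 2 = 7/3.
For Player 2: with q = P(X), equating a1's and a2's payoffs gives 14q − 7 = −q + 3 ⇒ q = 2/3.

14/15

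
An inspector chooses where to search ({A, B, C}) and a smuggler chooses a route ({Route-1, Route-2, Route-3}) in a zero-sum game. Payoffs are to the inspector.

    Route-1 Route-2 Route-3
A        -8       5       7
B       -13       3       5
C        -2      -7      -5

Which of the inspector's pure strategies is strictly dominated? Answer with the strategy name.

B

A gives a strictly higher payoff than B against every column: -8 > -13, 5 > 3, 7 > 5.
So B is strictly dominated and the inspector never plays it.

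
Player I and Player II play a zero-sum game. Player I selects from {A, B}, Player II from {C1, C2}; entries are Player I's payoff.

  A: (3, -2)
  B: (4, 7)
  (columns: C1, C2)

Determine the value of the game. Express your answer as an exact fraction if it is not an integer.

Row minima: A → -2, B → 4; maximin = 4.
Column maxima: C1 → 4, C2 → 7; minimax = 4.
Since maximin = minimax = 4, there is a saddle point and the value is 4.

4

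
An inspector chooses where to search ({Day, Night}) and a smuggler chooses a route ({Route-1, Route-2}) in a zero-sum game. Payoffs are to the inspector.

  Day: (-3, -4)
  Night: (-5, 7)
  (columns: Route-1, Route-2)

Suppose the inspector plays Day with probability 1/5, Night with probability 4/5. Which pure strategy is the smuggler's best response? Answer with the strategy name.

If the smuggler plays Route-1, the inspector's expected payoff is (1/5)·(-3) + (4/5)·(-5) = -23/5.
If the smuggler plays Route-2, the inspector's expected payoff is (1/5)·(-4) + (4/5)·7 = 24/5.
The smuggler minimizes the inspector's payoff; the smallest is -23/5, so the best response is Route-1.

Route-1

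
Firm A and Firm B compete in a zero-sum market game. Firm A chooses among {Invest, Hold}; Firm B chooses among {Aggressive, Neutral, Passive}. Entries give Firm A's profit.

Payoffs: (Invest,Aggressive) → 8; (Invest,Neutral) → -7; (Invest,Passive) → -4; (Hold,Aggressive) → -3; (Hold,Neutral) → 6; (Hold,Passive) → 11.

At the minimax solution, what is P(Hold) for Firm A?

5/8

Row minima: Invest → -7, Hold → -3; maximin = -3.
Column maxima: Aggressive → 8, Neutral → 6, Passive → 11; minimax = 6.
-3 ≠ 6, so there is no saddle point; optimal play is mixed.
Passive is strictly dominated by Neutral (it gives Firm A strictly more in every row), so Firm B never plays it.
On the remaining 2×2 (Invest, Hold vs Aggressive, Neutral):
Let Firm A play Invest with probability p. Expected payoff against Aggressive: 8p + (-3)(1−p) = 11p − 3; against Neutral: (-7)p + 6(1−p) = −13p + 6.
Setting these equal: 11p − 3 = −13p + 6 ⇒ 24p = 9 ⇒ p = 3/8, and the value is (11)·(3/8) − 3 = 9/8.
For Firm B: with q = P(Aggressive), equating Invest's and Hold's payoffs gives 15q − 7 = −9q + 6 ⇒ q = 13/24.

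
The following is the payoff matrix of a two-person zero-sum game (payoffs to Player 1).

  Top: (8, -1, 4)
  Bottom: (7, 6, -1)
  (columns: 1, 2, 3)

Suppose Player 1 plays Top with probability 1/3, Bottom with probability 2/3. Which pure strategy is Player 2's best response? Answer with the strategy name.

If Player 2 plays 1, Player 1's expected payoff is (1/3)·8 + (2/3)·7 = 22/3.
If Player 2 plays 2, Player 1's expected payoff is (1/3)·(-1) + (2/3)·6 = 11/3.
If Player 2 plays 3, Player 1's expected payoff is (1/3)·4 + (2/3)·(-1) = 2/3.
Player 2 minimizes Player 1's payoff; the smallest is 2/3, so the best response is 3.

3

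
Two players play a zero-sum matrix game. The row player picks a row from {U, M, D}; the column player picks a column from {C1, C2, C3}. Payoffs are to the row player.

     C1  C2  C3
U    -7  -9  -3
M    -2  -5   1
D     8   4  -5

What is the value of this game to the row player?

-7/5

Row minima: U → -9, M → -5, D → -5; maximin = -5.
Column maxima: C1 → 8, C2 → 4, C3 → 1; minimax = 1.
-5 ≠ 1, so there is no saddle point; optimal play is mixed.
U is strictly dominated by M, so the row player never plays it.
C1 is strictly dominated by C2 (it gives the row player strictly more in every row), so the column player never plays it.
On the remaining 2×2 (M, D vs C2, C3):
Let the row player play M with probability p. Expected payoff against C2: (-5)p + 4(1−p) = −9p + 4; against C3: 1p + (-5)(1−p) = 6p − 5.
Setting these equal: −9p + 4 = 6p − 5 ⇒ −15p = -9 ⇒ p = 3/5, and the value is (-9)·(3/5) + 4 = -7/5.
For the column player: with q = P(C2), equating M's and D's payoffs gives −6q + 1 = 9q − 5 ⇒ q = 2/5.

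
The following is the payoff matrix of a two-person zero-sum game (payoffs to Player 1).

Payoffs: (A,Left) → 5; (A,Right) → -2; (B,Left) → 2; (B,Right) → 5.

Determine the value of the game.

29/10

Row minima: A → -2, B → 2; maximin = 2.
Column maxima: Left → 5, Right → 5; minimax = 5.
2 ≠ 5, so there is no saddle point; optimal play is mixed.
Let Player 1 play A with probability p. Expected payoff against Left: 5p + 2(1−p) = 3p + 2; against Right: (-2)p + 5(1−p) = −7p + 5.
Setting these equal: 3p + 2 = −7p + 5 ⇒ 10p = 3 ⇒ p = 3/10, and the value is (3)·(3/10) + 2 = 29/10.
For Player 2: with q = P(Left), equating A's and B's payoffs gives 7q − 2 = −3q + 5 ⇒ q = 7/10.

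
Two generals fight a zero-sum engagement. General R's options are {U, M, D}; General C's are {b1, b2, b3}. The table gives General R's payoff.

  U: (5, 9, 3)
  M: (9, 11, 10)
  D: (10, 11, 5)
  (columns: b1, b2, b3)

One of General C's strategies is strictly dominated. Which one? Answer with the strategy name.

b1 holds General R's payoff strictly below b2 in every row: 5 < 9, 9 < 11, 10 < 11.
So b2 is strictly dominated for General C.

b2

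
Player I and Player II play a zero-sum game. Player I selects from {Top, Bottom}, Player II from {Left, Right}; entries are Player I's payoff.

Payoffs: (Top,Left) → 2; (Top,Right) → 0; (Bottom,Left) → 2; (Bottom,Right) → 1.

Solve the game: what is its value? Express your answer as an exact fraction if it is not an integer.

1

Row minima: Top → 0, Bottom → 1; maximin = 1.
Column maxima: Left → 2, Right → 1; minimax = 1.
Since maximin = minimax = 1, there is a saddle point and the value is 1.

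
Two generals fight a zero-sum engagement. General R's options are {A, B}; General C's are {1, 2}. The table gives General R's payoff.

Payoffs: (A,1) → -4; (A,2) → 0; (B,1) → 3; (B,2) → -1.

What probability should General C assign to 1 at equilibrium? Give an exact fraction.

1/8

Row minima: A → -4, B → -1; maximin = -1.
Column maxima: 1 → 3, 2 → 0; minimax = 0.
-1 ≠ 0, so there is no saddle point; optimal play is mixed.
Let General R play A with probability p. Expected payoff against 1: (-4)p + 3(1−p) = −7p + 3; against 2: 0p + (-1)(1−p) = p − 1.
Setting these equal: −7p + 3 = p − 1 ⇒ −8p = -4 ⇒ p = 1/2, and the value is (-7)·(1/2) + 3 = -1/2.
For General C: with q = P(1), equating A's and B's payoffs gives −4q = 4q − 1 ⇒ q = 1/8.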